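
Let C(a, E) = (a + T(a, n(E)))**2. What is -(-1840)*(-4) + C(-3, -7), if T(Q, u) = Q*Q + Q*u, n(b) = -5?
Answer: -6919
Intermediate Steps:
T(Q, u) = Q**2 + Q*u
C(a, E) = (a + a*(-5 + a))**2 (C(a, E) = (a + a*(a - 5))**2 = (a + a*(-5 + a))**2)
-(-1840)*(-4) + C(-3, -7) = -(-1840)*(-4) + (-3)**2*(-4 - 3)**2 = -46*160 + 9*(-7)**2 = -7360 + 9*49 = -7360 + 441 = -6919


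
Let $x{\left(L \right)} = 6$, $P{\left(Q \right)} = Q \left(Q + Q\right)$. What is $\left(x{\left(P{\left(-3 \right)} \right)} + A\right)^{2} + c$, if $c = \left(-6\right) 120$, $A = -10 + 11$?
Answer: $-671$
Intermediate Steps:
$P{\left(Q \right)} = 2 Q^{2}$ ($P{\left(Q \right)} = Q 2 Q = 2 Q^{2}$)
$A = 1$
$c = -720$
$\left(x{\left(P{\left(-3 \right)} \right)} + A\right)^{2} + c = \left(6 + 1\right)^{2} - 720 = 7^{2} - 720 = 49 - 720 = -671$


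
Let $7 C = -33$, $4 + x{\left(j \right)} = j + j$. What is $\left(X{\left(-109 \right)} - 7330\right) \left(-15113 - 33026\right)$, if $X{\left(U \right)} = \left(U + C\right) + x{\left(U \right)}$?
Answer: $369019820$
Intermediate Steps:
$x{\left(j \right)} = -4 + 2 j$ ($x{\left(j \right)} = -4 + \left(j + j\right) = -4 + 2 j$)
$C = - \frac{33}{7}$ ($C = \frac{1}{7} \left(-33\right) = - \frac{33}{7} \approx -4.7143$)
$X{\left(U \right)} = - \frac{61}{7} + 3 U$ ($X{\left(U \right)} = \left(U - \frac{33}{7}\right) + \left(-4 + 2 U\right) = \left(- \frac{33}{7} + U\right) + \left(-4 + 2 U\right) = - \frac{61}{7} + 3 U$)
$\left(X{\left(-109 \right)} - 7330\right) \left(-15113 - 33026\right) = \left(\left(- \frac{61}{7} + 3 \left(-109\right)\right) - 7330\right) \left(-15113 - 33026\right) = \left(\left(- \frac{61}{7} - 327\right) - 7330\right) \left(-48139\right) = \left(- \frac{2350}{7} - 7330\right) \left(-48139\right) = \left(- \frac{53660}{7}\right) \left(-48139\right) = 369019820$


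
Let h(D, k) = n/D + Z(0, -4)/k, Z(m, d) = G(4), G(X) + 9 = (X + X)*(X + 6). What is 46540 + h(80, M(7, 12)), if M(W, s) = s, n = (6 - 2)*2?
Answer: 2792761/60 ≈ 46546.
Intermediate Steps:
n = 8 (n = 4*2 = 8)
G(X) = -9 + 2*X*(6 + X) (G(X) = -9 + (X + X)*(X + 6) = -9 + (2*X)*(6 + X) = -9 + 2*X*(6 + X))
Z(m, d) = 71 (Z(m, d) = -9 + 2*4² + 12*4 = -9 + 2*16 + 48 = -9 + 32 + 48 = 71)
h(D, k) = 8/D + 71/k
46540 + h(80, M(7, 12)) = 46540 + (8/80 + 71/12) = 46540 + (8*(1/80) + 71*(1/12)) = 46540 + (⅒ + 71/12) = 46540 + 361/60 = 2792761/60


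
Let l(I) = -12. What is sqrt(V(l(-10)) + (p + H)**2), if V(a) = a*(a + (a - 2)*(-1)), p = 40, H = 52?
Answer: 2*sqrt(2110) ≈ 91.870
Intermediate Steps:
V(a) = 2*a (V(a) = a*(a + (-2 + a)*(-1)) = a*(a + (2 - a)) = a*2 = 2*a)
sqrt(V(l(-10)) + (p + H)**2) = sqrt(2*(-12) + (40 + 52)**2) = sqrt(-24 + 92**2) = sqrt(-24 + 8464) = sqrt(8440) = 2*sqrt(2110)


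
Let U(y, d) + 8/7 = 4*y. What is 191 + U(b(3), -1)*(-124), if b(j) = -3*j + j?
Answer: 23161/7 ≈ 3308.7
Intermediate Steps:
b(j) = -2*j
U(y, d) = -8/7 + 4*y
191 + U(b(3), -1)*(-124) = 191 + (-8/7 + 4*(-2*3))*(-124) = 191 + (-8/7 + 4*(-6))*(-124) = 191 + (-8/7 - 24)*(-124) = 191 - 176/7*(-124) = 191 + 21824/7 = 23161/7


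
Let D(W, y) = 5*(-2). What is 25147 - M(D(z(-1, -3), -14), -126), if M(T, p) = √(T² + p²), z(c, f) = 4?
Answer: 25147 - 2*√3994 ≈ 25021.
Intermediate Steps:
D(W, y) = -10
25147 - M(D(z(-1, -3), -14), -126) = 25147 - √((-10)² + (-126)²) = 25147 - √(100 + 15876) = 25147 - √15976 = 25147 - 2*√3994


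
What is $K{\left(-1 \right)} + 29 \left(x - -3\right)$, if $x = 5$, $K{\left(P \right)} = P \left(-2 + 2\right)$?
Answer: $232$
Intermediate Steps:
$K{\left(P \right)} = 0$ ($K{\left(P \right)} = P 0 = 0$)
$K{\left(-1 \right)} + 29 \left(x - -3\right) = 0 + 29 \left(5 - -3\right) = 0 + 29 \left(5 + 3\right) = 0 + 29 \cdot 8 = 0 + 232 = 232$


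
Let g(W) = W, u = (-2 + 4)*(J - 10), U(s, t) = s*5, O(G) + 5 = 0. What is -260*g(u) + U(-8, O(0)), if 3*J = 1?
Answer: 14960/3 ≈ 4986.7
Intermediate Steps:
J = 1/3 (J = (1/3)*1 = 1/3 ≈ 0.33333)
O(G) = -5 (O(G) = -5 + 0 = -5)
U(s, t) = 5*s
u = -58/3 (u = (-2 + 4)*(1/3 - 10) = 2*(-29/3) = -58/3 ≈ -19.333)
-260*g(u) + U(-8, O(0)) = -260*(-58/3) + 5*(-8) = 15080/3 - 40 = 14960/3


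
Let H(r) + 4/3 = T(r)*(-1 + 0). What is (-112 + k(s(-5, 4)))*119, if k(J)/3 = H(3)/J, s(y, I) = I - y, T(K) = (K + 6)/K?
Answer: -121499/9 ≈ -13500.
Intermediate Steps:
T(K) = (6 + K)/K
H(r) = -4/3 - (6 + r)/r (H(r) = -4/3 + ((6 + r)/r)*(-1 + 0) = -4/3 + ((6 + r)/r)*(-1) = -4/3 - (6 + r)/r)
k(J) = -13/J (k(J) = 3*((-7/3 - 6/3)/J) = 3*((-7/3 - 6*1/3)/J) = 3*((-7/3 - 2)/J) = 3*(-13/(3*J)) = -13/J)
(-112 + k(s(-5, 4)))*119 = (-112 - 13/(4 - 1*(-5)))*119 = (-112 - 13/(4 + 5))*119 = (-112 - 13/9)*119 = -1021/9*119 = -121499/9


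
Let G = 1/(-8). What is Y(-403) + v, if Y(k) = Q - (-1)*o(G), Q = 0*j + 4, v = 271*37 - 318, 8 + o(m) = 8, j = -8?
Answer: 9713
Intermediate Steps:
G = -1/8 ≈ -0.12500
o(m) = 0 (o(m) = -8 + 8 = 0)
v = 9709 (v = 10027 - 318 = 9709)
Q = 4 (Q = 0*(-8) + 4 = 0 + 4 = 4)
Y(k) = 4 (Y(k) = 4 - (-1)*0 = 4 - 1*0 = 4 + 0 = 4)
Y(-403) + v = 4 + 9709 = 9713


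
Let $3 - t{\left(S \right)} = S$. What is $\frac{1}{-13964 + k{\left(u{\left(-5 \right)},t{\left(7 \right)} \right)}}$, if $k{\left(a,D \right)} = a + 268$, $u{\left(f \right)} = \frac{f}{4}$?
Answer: $- \frac{4}{54789} \approx -7.3007 \cdot 10^{-5}$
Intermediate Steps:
$u{\left(f \right)} = \frac{f}{4}$ ($u{\left(f \right)} = f \frac{1}{4} = \frac{f}{4}$)
$t{\left(S \right)} = 3 - S$
$k{\left(a,D \right)} = 268 + a$
$\frac{1}{-13964 + k{\left(u{\left(-5 \right)},t{\left(7 \right)} \right)}} = \frac{1}{-13964 + \left(268 + \frac{1}{4} \left(-5\right)\right)} = \frac{1}{-13964 + \left(268 - \frac{5}{4}\right)} = \frac{1}{-13964 + \frac{1067}{4}} = \frac{1}{- \frac{54789}{4}} = - \frac{4}{54789}$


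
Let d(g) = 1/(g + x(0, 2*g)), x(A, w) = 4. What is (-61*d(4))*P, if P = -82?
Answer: 2501/4 ≈ 625.25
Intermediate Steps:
d(g) = 1/(4 + g) (d(g) = 1/(g + 4) = 1/(4 + g))
(-61*d(4))*P = -61/(4 + 4)*(-82) = -61/8*(-82) = 2501/4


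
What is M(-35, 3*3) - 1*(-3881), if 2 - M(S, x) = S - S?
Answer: 3883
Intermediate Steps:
M(S, x) = 2 (M(S, x) = 2 - (S - S) = 2 - 1*0 = 2 + 0 = 2)
M(-35, 3*3) - 1*(-3881) = 2 - 1*(-3881) = 2 + 3881 = 3883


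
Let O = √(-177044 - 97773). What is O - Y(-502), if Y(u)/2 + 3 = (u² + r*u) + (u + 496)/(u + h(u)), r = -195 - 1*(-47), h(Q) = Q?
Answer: -163801097/251 + I*√274817 ≈ -6.5259e+5 + 524.23*I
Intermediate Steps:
r = -148 (r = -195 + 47 = -148)
Y(u) = -6 - 296*u + 2*u² + (496 + u)/u (Y(u) = -6 + 2*((u² - 148*u) + (u + 496)/(u + u)) = -6 + 2*((u² - 148*u) + (496 + u)/((2*u))) = -6 + 2*((u² - 148*u) + (496 + u)*(1/(2*u))) = -6 + 2*((u² - 148*u) + (496 + u)/(2*u)) = -6 + 2*(u² - 148*u + (496 + u)/(2*u)) = -6 + (-296*u + 2*u² + (496 + u)/u) = -6 - 296*u + 2*u² + (496 + u)/u)
O = I*√274817 (O = √(-274817) = I*√274817 ≈ 524.23*I)
O - Y(-502) = I*√274817 - (-5 - 296*(-502) + 2*(-502)² + 496/(-502)) = I*√274817 - (-5 + 148592 + 2*252004 + 496*(-1/502)) = I*√274817 - (-5 + 148592 + 504008 - 248/251) = I*√274817 - 1*163801097/251 = I*√274817 - 163801097/251 = -163801097/251 + I*√274817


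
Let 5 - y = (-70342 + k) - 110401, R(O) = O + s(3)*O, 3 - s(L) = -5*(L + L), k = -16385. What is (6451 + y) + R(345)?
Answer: 215314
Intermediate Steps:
s(L) = 3 + 10*L (s(L) = 3 - (-5)*(L + L) = 3 - (-5)*2*L = 3 - (-10)*L = 3 + 10*L)
R(O) = 34*O (R(O) = O + (3 + 10*3)*O = O + (3 + 30)*O = O + 33*O = 34*O)
y = 197133 (y = 5 - ((-70342 - 16385) - 110401) = 5 - (-86727 - 110401) = 5 - 1*(-197128) = 5 + 197128 = 197133)
(6451 + y) + R(345) = (6451 + 197133) + 34*345 = 203584 + 11730 = 215314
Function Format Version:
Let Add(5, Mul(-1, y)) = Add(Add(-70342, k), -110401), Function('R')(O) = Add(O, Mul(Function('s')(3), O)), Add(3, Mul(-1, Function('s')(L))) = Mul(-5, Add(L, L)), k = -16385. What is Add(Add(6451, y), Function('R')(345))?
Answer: 215314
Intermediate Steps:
Function('s')(L) = Add(3, Mul(10, L)) (Function('s')(L) = Add(3, Mul(-1, Mul(-5, Add(L, L)))) = Add(3, Mul(-1, Mul(-5, Mul(2, L)))) = Add(3, Mul(-1, Mul(-10, L))) = Add(3, Mul(10, L)))
Function('R')(O) = Mul(34, O) (Function('R')(O) = Add(O, Mul(Add(3, Mul(10, 3)), O)) = Add(O, Mul(Add(3, 30), O)) = Add(O, Mul(33, O)) = Mul(34, O))
y = 197133 (y = Add(5, Mul(-1, Add(Add(-70342, -16385), -110401))) = Add(5, Mul(-1, Add(-86727, -110401))) = Add(5, Mul(-1, -197128)) = Add(5, 197128) = 197133)
Add(Add(6451, y), Function('R')(345)) = Add(Add(6451, 197133), Mul(34, 345)) = Add(203584, 11730) = 215314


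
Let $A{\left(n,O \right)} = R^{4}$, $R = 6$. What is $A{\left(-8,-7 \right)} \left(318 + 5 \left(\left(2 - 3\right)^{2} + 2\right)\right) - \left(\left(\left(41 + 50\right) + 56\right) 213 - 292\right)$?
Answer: $400549$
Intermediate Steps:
$A{\left(n,O \right)} = 1296$ ($A{\left(n,O \right)} = 6^{4} = 1296$)
$A{\left(-8,-7 \right)} \left(318 + 5 \left(\left(2 - 3\right)^{2} + 2\right)\right) - \left(\left(\left(41 + 50\right) + 56\right) 213 - 292\right) = 1296 \left(318 + 5 \left(\left(2 - 3\right)^{2} + 2\right)\right) - \left(\left(\left(41 + 50\right) + 56\right) 213 - 292\right) = 1296 \left(318 + 5 \left(\left(-1\right)^{2} + 2\right)\right) - \left(\left(91 + 56\right) 213 - 292\right) = 1296 \left(318 + 5 \left(1 + 2\right)\right) - \left(147 \cdot 213 - 292\right) = 1296 \left(318 + 5 \cdot 3\right) - \left(31311 - 292\right) = 1296 \left(318 + 15\right) - 31019 = 1296 \cdot 333 - 31019 = 431568 - 31019 = 400549$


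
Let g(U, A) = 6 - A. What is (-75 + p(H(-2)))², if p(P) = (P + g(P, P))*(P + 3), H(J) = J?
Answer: 4761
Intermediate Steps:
p(P) = 18 + 6*P (p(P) = (P + (6 - P))*(P + 3) = 6*(3 + P) = 18 + 6*P)
(-75 + p(H(-2)))² = (-75 + (18 + 6*(-2)))² = (-75 + (18 - 12))² = (-75 + 6)² = (-69)² = 4761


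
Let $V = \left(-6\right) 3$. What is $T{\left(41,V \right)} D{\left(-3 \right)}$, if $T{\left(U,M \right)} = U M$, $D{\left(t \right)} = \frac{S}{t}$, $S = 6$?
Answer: $1476$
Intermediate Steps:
$D{\left(t \right)} = \frac{6}{t}$
$V = -18$
$T{\left(U,M \right)} = M U$
$T{\left(41,V \right)} D{\left(-3 \right)} = \left(-18\right) 41 \frac{6}{-3} = - 738 \cdot 6 \left(- \frac{1}{3}\right) = \left(-738\right) \left(-2\right) = 1476$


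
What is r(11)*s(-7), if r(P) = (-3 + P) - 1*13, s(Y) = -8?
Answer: 40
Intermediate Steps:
r(P) = -16 + P (r(P) = (-3 + P) - 13 = -16 + P)
r(11)*s(-7) = (-16 + 11)*(-8) = -5*(-8) = 40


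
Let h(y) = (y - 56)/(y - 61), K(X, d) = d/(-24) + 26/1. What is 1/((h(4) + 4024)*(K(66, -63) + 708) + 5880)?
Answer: 114/338663335 ≈ 3.3662e-7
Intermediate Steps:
K(X, d) = 26 - d/24 (K(X, d) = d*(-1/24) + 26*1 = -d/24 + 26 = 26 - d/24)
h(y) = (-56 + y)/(-61 + y)
1/((h(4) + 4024)*(K(66, -63) + 708) + 5880) = 1/(((-56 + 4)/(-61 + 4) + 4024)*((26 - 1/24*(-63)) + 708) + 5880) = 1/((-52/(-57) + 4024)*((26 + 21/8) + 708) + 5880) = 1/((-1/57*(-52) + 4024)*(229/8 + 708) + 5880) = 1/((52/57 + 4024)*(5893/8) + 5880) = 1/((229420/57)*(5893/8) + 5880) = 1/(337993015/114 + 5880) = 1/(338663335/114) = 114/338663335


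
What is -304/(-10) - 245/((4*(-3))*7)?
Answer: 1999/60 ≈ 33.317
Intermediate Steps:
-304/(-10) - 245/((4*(-3))*7) = -304*(-⅒) - 245/((-12*7)) = 152/5 - 245/(-84) = 152/5 - 245*(-1/84) = 152/5 + 35/12 = 1999/60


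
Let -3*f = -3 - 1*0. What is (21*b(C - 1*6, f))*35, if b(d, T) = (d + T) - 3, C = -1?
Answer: -6615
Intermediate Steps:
f = 1 (f = -(-3 - 1*0)/3 = -(-3 + 0)/3 = -⅓*(-3) = 1)
b(d, T) = -3 + T + d (b(d, T) = (T + d) - 3 = -3 + T + d)
(21*b(C - 1*6, f))*35 = (21*(-3 + 1 + (-1 - 1*6)))*35 = (21*(-3 + 1 + (-1 - 6)))*35 = (21*(-3 + 1 - 7))*35 = (21*(-9))*35 = -189*35 = -6615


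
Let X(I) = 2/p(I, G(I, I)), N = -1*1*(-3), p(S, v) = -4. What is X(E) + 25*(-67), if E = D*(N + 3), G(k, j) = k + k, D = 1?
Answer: -3351/2 ≈ -1675.5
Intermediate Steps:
G(k, j) = 2*k
N = 3 (N = -1*(-3) = 3)
E = 6 (E = 1*(3 + 3) = 1*6 = 6)
X(I) = -½ (X(I) = 2/(-4) = 2*(-¼) = -½)
X(E) + 25*(-67) = -½ + 25*(-67) = -½ - 1675 = -3351/2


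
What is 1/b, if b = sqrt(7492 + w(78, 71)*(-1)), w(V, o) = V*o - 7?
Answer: sqrt(1961)/1961 ≈ 0.022582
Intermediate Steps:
w(V, o) = -7 + V*o
b = sqrt(1961) (b = sqrt(7492 + (-7 + 78*71)*(-1)) = sqrt(7492 + (-7 + 5538)*(-1)) = sqrt(7492 + 5531*(-1)) = sqrt(7492 - 5531) = sqrt(1961) ≈ 44.283)
1/b = 1/(sqrt(1961)) = sqrt(1961)/1961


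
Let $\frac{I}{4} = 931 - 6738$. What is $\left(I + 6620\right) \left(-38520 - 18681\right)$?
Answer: $949994208$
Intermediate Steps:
$I = -23228$ ($I = 4 \left(931 - 6738\right) = 4 \left(-5807\right) = -23228$)
$\left(I + 6620\right) \left(-38520 - 18681\right) = \left(-23228 + 6620\right) \left(-38520 - 18681\right) = \left(-16608\right) \left(-57201\right) = 949994208$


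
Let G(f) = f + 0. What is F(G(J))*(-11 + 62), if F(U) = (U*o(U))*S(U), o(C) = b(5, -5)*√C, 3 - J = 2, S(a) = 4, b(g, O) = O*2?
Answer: -2040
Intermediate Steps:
b(g, O) = 2*O
J = 1 (J = 3 - 1*2 = 3 - 2 = 1)
o(C) = -10*√C (o(C) = (2*(-5))*√C = -10*√C)
G(f) = f
F(U) = -40*U^(3/2) (F(U) = (U*(-10*√U))*4 = -10*U^(3/2)*4 = -40*U^(3/2))
F(G(J))*(-11 + 62) = (-40*1^(3/2))*(-11 + 62) = -40*1*51 = -40*51 = -2040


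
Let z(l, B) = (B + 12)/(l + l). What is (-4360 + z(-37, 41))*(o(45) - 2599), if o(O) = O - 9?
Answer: 827062159/74 ≈ 1.1177e+7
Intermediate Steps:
o(O) = -9 + O
z(l, B) = (12 + B)/(2*l) (z(l, B) = (12 + B)/((2*l)) = (12 + B)*(1/(2*l)) = (12 + B)/(2*l))
(-4360 + z(-37, 41))*(o(45) - 2599) = (-4360 + (½)*(12 + 41)/(-37))*((-9 + 45) - 2599) = (-4360 + (½)*(-1/37)*53)*(36 - 2599) = (-4360 - 53/74)*(-2563) = -322693/74*(-2563) = 827062159/74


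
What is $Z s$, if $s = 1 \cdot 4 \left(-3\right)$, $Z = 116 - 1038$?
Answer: $11064$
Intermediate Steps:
$Z = -922$ ($Z = 116 - 1038 = -922$)
$s = -12$ ($s = 4 \left(-3\right) = -12$)
$Z s = \left(-922\right) \left(-12\right) = 11064$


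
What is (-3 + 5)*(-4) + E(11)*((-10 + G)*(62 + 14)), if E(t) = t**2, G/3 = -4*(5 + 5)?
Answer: -1195488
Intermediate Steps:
G = -120 (G = 3*(-4*(5 + 5)) = 3*(-4*10) = 3*(-40) = -120)
(-3 + 5)*(-4) + E(11)*((-10 + G)*(62 + 14)) = (-3 + 5)*(-4) + 11**2*((-10 - 120)*(62 + 14)) = 2*(-4) + 121*(-130*76) = -8 + 121*(-9880) = -8 - 1195480 = -1195488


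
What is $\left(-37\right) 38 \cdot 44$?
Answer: $-61864$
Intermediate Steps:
$\left(-37\right) 38 \cdot 44 = \left(-1406\right) 44 = -61864$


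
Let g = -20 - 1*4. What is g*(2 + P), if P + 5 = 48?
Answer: -1080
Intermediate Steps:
P = 43 (P = -5 + 48 = 43)
g = -24 (g = -20 - 4 = -24)
g*(2 + P) = -24*(2 + 43) = -24*45 = -1080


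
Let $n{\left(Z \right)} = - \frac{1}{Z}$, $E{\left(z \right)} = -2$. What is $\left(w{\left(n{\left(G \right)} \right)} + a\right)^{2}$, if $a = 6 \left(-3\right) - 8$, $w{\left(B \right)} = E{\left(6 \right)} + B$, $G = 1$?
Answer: $841$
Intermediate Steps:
$w{\left(B \right)} = -2 + B$
$a = -26$ ($a = -18 - 8 = -26$)
$\left(w{\left(n{\left(G \right)} \right)} + a\right)^{2} = \left(\left(-2 - 1^{-1}\right) - 26\right)^{2} = \left(\left(-2 - 1\right) - 26\right)^{2} = \left(-3 - 26\right)^{2} = \left(-29\right)^{2} = 841$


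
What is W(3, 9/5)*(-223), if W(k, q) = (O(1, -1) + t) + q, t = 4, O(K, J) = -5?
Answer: -892/5 ≈ -178.40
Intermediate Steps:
W(k, q) = -1 + q (W(k, q) = (-5 + 4) + q = -1 + q)
W(3, 9/5)*(-223) = (-1 + 9/5)*(-223) = (⅘)*(-223) = -892/5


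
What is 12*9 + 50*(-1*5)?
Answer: -142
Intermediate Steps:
12*9 + 50*(-1*5) = 108 + 50*(-5) = 108 - 250 = -142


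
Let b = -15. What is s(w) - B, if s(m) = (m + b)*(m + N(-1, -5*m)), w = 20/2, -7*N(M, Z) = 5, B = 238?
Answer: -1991/7 ≈ -284.43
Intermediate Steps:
N(M, Z) = -5/7 (N(M, Z) = -1/7*5 = -5/7)
w = 10 (w = 20*(1/2) = 10)
s(m) = (-15 + m)*(-5/7 + m) (s(m) = (m - 15)*(m - 5/7) = (-15 + m)*(-5/7 + m))
s(w) - B = (75/7 + 10**2 - 110/7*10) - 1*238 = (75/7 + 100 - 1100/7) - 238 = -325/7 - 238 = -1991/7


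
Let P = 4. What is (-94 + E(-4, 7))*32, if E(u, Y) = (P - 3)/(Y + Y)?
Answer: -21040/7 ≈ -3005.7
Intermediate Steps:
E(u, Y) = 1/(2*Y) (E(u, Y) = (4 - 3)/(Y + Y) = 1/(2*Y))
(-94 + E(-4, 7))*32 = (-94 + (½)/7)*32 = (-94 + (½)*(⅐))*32 = (-94 + 1/14)*32 = -1315/14*32 = -21040/7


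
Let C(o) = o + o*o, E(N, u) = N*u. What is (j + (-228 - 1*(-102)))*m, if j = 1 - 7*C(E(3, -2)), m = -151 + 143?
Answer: 2680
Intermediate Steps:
C(o) = o + o²
m = -8
j = -209 (j = 1 - 7*3*(-2)*(1 + 3*(-2)) = 1 - (-42)*(1 - 6) = 1 - (-42)*(-5) = 1 - 7*30 = 1 - 210 = -209)
(j + (-228 - 1*(-102)))*m = (-209 + (-228 - 1*(-102)))*(-8) = (-209 + (-228 + 102))*(-8) = (-209 - 126)*(-8) = -335*(-8) = 2680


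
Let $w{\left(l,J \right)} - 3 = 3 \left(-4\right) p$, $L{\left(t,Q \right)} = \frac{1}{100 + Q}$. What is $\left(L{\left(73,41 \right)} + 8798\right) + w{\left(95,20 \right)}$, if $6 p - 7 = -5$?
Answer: $\frac{1240378}{141} \approx 8797.0$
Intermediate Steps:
$p = \frac{1}{3}$ ($p = \frac{7}{6} + \frac{1}{6} \left(-5\right) = \frac{7}{6} - \frac{5}{6} = \frac{1}{3} \approx 0.33333$)
$w{\left(l,J \right)} = -1$ ($w{\left(l,J \right)} = 3 + 3 \left(-4\right) \frac{1}{3} = 3 - 4 = -1$)
$\left(L{\left(73,41 \right)} + 8798\right) + w{\left(95,20 \right)} = \left(\frac{1}{100 + 41} + 8798\right) - 1 = \left(\frac{1}{141} + 8798\right) - 1 = \frac{1240519}{141} - 1 = \frac{1240378}{141}$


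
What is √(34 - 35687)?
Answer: I*√35653 ≈ 188.82*I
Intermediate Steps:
√(34 - 35687) = √(-35653) = I*√35653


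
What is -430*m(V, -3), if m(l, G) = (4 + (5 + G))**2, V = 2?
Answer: -15480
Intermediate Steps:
m(l, G) = (9 + G)**2
-430*m(V, -3) = -430*(9 - 3)**2 = -430*6**2 = -430*36 = -15480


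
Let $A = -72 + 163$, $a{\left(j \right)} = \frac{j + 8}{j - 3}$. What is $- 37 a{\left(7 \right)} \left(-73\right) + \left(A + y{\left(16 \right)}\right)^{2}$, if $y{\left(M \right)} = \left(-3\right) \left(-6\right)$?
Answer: $\frac{88039}{4} \approx 22010.0$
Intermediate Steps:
$a{\left(j \right)} = \frac{8 + j}{-3 + j}$
$y{\left(M \right)} = 18$
$A = 91$
$- 37 a{\left(7 \right)} \left(-73\right) + \left(A + y{\left(16 \right)}\right)^{2} = - 37 \frac{8 + 7}{-3 + 7} \left(-73\right) + \left(91 + 18\right)^{2} = - 37 \cdot \frac{1}{4} \cdot 15 \left(-73\right) + 109^{2} = - 37 \cdot \frac{1}{4} \cdot 15 \left(-73\right) + 11881 = \left(-37\right) \frac{15}{4} \left(-73\right) + 11881 = \left(- \frac{555}{4}\right) \left(-73\right) + 11881 = \frac{40515}{4} + 11881 = \frac{88039}{4}$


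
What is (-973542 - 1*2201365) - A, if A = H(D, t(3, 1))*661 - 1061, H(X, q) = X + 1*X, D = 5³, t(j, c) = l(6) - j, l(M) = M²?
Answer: -3339096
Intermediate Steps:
t(j, c) = 36 - j (t(j, c) = 6² - j = 36 - j)
D = 125
H(X, q) = 2*X (H(X, q) = X + X = 2*X)
A = 164189 (A = (2*125)*661 - 1061 = 250*661 - 1061 = 165250 - 1061 = 164189)
(-973542 - 1*2201365) - A = (-973542 - 1*2201365) - 1*164189 = (-973542 - 2201365) - 164189 = -3174907 - 164189 = -3339096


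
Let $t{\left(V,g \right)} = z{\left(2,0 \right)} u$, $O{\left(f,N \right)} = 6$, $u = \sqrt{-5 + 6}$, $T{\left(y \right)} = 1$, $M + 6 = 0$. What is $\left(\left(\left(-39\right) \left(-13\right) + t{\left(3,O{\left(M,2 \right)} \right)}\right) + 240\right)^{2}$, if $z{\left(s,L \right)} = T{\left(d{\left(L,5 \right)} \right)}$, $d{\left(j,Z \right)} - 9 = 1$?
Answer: $559504$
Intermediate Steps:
$d{\left(j,Z \right)} = 10$ ($d{\left(j,Z \right)} = 9 + 1 = 10$)
$M = -6$ ($M = -6 + 0 = -6$)
$z{\left(s,L \right)} = 1$
$u = 1$ ($u = \sqrt{1} = 1$)
$t{\left(V,g \right)} = 1$ ($t{\left(V,g \right)} = 1 \cdot 1 = 1$)
$\left(\left(\left(-39\right) \left(-13\right) + t{\left(3,O{\left(M,2 \right)} \right)}\right) + 240\right)^{2} = \left(\left(\left(-39\right) \left(-13\right) + 1\right) + 240\right)^{2} = \left(\left(507 + 1\right) + 240\right)^{2} = \left(508 + 240\right)^{2} = 748^{2} = 559504$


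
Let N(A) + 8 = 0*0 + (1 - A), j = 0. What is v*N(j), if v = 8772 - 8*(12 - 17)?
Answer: -61684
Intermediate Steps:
N(A) = -7 - A (N(A) = -8 + (0*0 + (1 - A)) = -8 + (0 + (1 - A)) = -8 + (1 - A) = -7 - A)
v = 8812 (v = 8772 - 8*(-5) = 8772 + 40 = 8812)
v*N(j) = 8812*(-7 - 1*0) = 8812*(-7 + 0) = 8812*(-7) = -61684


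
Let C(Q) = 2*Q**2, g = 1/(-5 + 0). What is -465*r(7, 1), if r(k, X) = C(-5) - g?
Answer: -23343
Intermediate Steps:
g = -1/5 (g = 1/(-5) = -1/5 ≈ -0.20000)
r(k, X) = 251/5 (r(k, X) = 2*(-5)**2 - 1*(-1/5) = 2*25 + 1/5 = 50 + 1/5 = 251/5)
-465*r(7, 1) = -465*251/5 = -23343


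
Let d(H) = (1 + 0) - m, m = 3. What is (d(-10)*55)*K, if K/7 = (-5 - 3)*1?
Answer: 6160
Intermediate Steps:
d(H) = -2 (d(H) = (1 + 0) - 1*3 = 1 - 3 = -2)
K = -56 (K = 7*((-5 - 3)*1) = 7*(-8*1) = 7*(-8) = -56)
(d(-10)*55)*K = -2*55*(-56) = -110*(-56) = 6160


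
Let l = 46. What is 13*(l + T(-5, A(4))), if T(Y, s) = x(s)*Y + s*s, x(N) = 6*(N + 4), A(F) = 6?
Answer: -2834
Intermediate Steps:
x(N) = 24 + 6*N (x(N) = 6*(4 + N) = 24 + 6*N)
T(Y, s) = s² + Y*(24 + 6*s) (T(Y, s) = (24 + 6*s)*Y + s*s = Y*(24 + 6*s) + s² = s² + Y*(24 + 6*s))
13*(l + T(-5, A(4))) = 13*(46 + (6² + 6*(-5)*(4 + 6))) = 13*(46 + (36 + 6*(-5)*10)) = 13*(46 + (36 - 300)) = 13*(46 - 264) = 13*(-218) = -2834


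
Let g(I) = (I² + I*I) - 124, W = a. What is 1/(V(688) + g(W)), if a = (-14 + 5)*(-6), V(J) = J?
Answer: 1/6396 ≈ 0.00015635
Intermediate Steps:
a = 54 (a = -9*(-6) = 54)
W = 54
g(I) = -124 + 2*I² (g(I) = (I² + I²) - 124 = 2*I² - 124 = -124 + 2*I²)
1/(V(688) + g(W)) = 1/(688 + (-124 + 2*54²)) = 1/(688 + (-124 + 2*2916)) = 1/(688 + (-124 + 5832)) = 1/(688 + 5708) = 1/6396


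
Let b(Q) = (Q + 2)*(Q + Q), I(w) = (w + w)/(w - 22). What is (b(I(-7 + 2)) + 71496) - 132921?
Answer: -44777545/729 ≈ -61423.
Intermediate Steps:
I(w) = 2*w/(-22 + w) (I(w) = (2*w)/(-22 + w) = 2*w/(-22 + w))
b(Q) = 2*Q*(2 + Q) (b(Q) = (2 + Q)*(2*Q) = 2*Q*(2 + Q))
(b(I(-7 + 2)) + 71496) - 132921 = (2*(2*(-7 + 2)/(-22 + (-7 + 2)))*(2 + 2*(-7 + 2)/(-22 + (-7 + 2))) + 71496) - 132921 = (2*(2*(-5)/(-22 - 5))*(2 + 2*(-5)/(-22 - 5)) + 71496) - 132921 = (2*(2*(-5)/(-27))*(2 + 2*(-5)/(-27)) + 71496) - 132921 = (2*(2*(-5)*(-1/27))*(2 + 2*(-5)*(-1/27)) + 71496) - 132921 = (2*(10/27)*(2 + 10/27) + 71496) - 132921 = (2*(10/27)*(64/27) + 71496) - 132921 = (1280/729 + 71496) - 132921 = 52121864/729 - 132921 = -44777545/729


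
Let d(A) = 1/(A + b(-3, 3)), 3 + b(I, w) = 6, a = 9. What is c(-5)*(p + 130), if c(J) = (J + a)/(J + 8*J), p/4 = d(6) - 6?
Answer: -3832/405 ≈ -9.4617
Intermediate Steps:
b(I, w) = 3 (b(I, w) = -3 + 6 = 3)
d(A) = 1/(3 + A) (d(A) = 1/(A + 3) = 1/(3 + A))
p = -212/9 (p = 4*(1/(3 + 6) - 6) = 4*(1/9 - 6) = 4*(-53/9) = -212/9 ≈ -23.556)
c(J) = (9 + J)/(9*J) (c(J) = (J + 9)/(J + 8*J) = (9 + J)/((9*J)) = (9 + J)*(1/(9*J)) = (9 + J)/(9*J))
c(-5)*(p + 130) = ((1/9)*(9 - 5)/(-5))*(-212/9 + 130) = ((1/9)*(-1/5)*4)*(958/9) = -4/45*958/9 = -3832/405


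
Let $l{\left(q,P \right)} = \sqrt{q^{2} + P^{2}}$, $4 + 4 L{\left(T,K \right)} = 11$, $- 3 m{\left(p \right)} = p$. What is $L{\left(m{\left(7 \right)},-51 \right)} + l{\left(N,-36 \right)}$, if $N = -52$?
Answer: $\frac{7}{4} + 20 \sqrt{10} \approx 64.996$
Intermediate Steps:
$m{\left(p \right)} = - \frac{p}{3}$
$L{\left(T,K \right)} = \frac{7}{4}$ ($L{\left(T,K \right)} = -1 + \frac{1}{4} \cdot 11 = -1 + \frac{11}{4} = \frac{7}{4}$)
$l{\left(q,P \right)} = \sqrt{P^{2} + q^{2}}$
$L{\left(m{\left(7 \right)},-51 \right)} + l{\left(N,-36 \right)} = \frac{7}{4} + \sqrt{\left(-36\right)^{2} + \left(-52\right)^{2}} = \frac{7}{4} + \sqrt{1296 + 2704} = \frac{7}{4} + \sqrt{4000} = \frac{7}{4} + 20 \sqrt{10}$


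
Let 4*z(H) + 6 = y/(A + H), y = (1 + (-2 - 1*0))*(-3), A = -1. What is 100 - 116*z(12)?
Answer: 2927/11 ≈ 266.09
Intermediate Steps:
y = 3 (y = (1 + (-2 + 0))*(-3) = (1 - 2)*(-3) = -1*(-3) = 3)
z(H) = -3/2 + 3/(4*(-1 + H)) (z(H) = -3/2 + (3/(-1 + H))/4 = -3/2 + 3/(4*(-1 + H)))
100 - 116*z(12) = 100 - 87*(3 - 2*12)/(-1 + 12) = 100 - 87*(3 - 24)/11 = 100 - 87*(-21)/11 = 100 - 116*(-63/44) = 100 + 1827/11 = 2927/11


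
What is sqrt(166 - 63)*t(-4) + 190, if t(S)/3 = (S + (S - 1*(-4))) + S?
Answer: 190 - 24*sqrt(103) ≈ -53.573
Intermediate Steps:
t(S) = 12 + 9*S (t(S) = 3*((S + (S - 1*(-4))) + S) = 3*((S + (S + 4)) + S) = 3*((S + (4 + S)) + S) = 3*((4 + 2*S) + S) = 3*(4 + 3*S) = 12 + 9*S)
sqrt(166 - 63)*t(-4) + 190 = sqrt(166 - 63)*(12 + 9*(-4)) + 190 = sqrt(103)*(12 - 36) + 190 = sqrt(103)*(-24) + 190 = -24*sqrt(103) + 190 = 190 - 24*sqrt(103)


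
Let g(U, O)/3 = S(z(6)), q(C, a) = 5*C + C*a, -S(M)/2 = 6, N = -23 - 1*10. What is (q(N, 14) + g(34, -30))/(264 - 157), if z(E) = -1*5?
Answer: -663/107 ≈ -6.1963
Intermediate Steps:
z(E) = -5
N = -33 (N = -23 - 10 = -33)
S(M) = -12 (S(M) = -2*6 = -12)
g(U, O) = -36 (g(U, O) = 3*(-12) = -36)
(q(N, 14) + g(34, -30))/(264 - 157) = (-33*(5 + 14) - 36)/(264 - 157) = (-33*19 - 36)/107 = (-627 - 36)*(1/107) = -663*1/107 = -663/107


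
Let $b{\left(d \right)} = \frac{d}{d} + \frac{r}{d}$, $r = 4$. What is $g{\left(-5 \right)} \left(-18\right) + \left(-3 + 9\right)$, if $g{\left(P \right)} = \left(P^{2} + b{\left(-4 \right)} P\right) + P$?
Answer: $-354$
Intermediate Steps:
$b{\left(d \right)} = 1 + \frac{4}{d}$ ($b{\left(d \right)} = \frac{d}{d} + \frac{4}{d} = 1 + \frac{4}{d}$)
$g{\left(P \right)} = P + P^{2}$ ($g{\left(P \right)} = \left(P^{2} + \frac{4 - 4}{-4} P\right) + P = \left(P^{2} + \left(- \frac{1}{4}\right) 0 P\right) + P = \left(P^{2} + 0 P\right) + P = \left(P^{2} + 0\right) + P = P^{2} + P = P + P^{2}$)
$g{\left(-5 \right)} \left(-18\right) + \left(-3 + 9\right) = - 5 \left(1 - 5\right) \left(-18\right) + \left(-3 + 9\right) = \left(-5\right) \left(-4\right) \left(-18\right) + 6 = 20 \left(-18\right) + 6 = -360 + 6 = -354$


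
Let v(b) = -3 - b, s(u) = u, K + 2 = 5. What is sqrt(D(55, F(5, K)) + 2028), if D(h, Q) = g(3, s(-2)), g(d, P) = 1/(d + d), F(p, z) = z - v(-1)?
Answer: sqrt(73014)/6 ≈ 45.035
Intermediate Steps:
K = 3 (K = -2 + 5 = 3)
F(p, z) = 2 + z (F(p, z) = z - (-3 - 1*(-1)) = z - (-3 + 1) = z - 1*(-2) = z + 2 = 2 + z)
g(d, P) = 1/(2*d)
D(h, Q) = 1/6 (D(h, Q) = (1/2)/3 = (1/2)*(1/3) = 1/6)
sqrt(D(55, F(5, K)) + 2028) = sqrt(1/6 + 2028) = sqrt(12169/6) = sqrt(73014)/6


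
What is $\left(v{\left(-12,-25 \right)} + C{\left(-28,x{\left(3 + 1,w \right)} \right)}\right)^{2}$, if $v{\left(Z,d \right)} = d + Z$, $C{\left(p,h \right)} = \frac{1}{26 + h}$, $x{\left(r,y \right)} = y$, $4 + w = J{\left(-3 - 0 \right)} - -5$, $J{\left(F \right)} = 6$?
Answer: $\frac{1488400}{1089} \approx 1366.8$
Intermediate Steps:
$w = 7$ ($w = -4 + \left(6 - -5\right) = -4 + \left(6 + 5\right) = -4 + 11 = 7$)
$v{\left(Z,d \right)} = Z + d$
$\left(v{\left(-12,-25 \right)} + C{\left(-28,x{\left(3 + 1,w \right)} \right)}\right)^{2} = \left(\left(-12 - 25\right) + \frac{1}{26 + 7}\right)^{2} = \left(-37 + \frac{1}{33}\right)^{2} = \left(- \frac{1220}{33}\right)^{2} = \frac{1488400}{1089}$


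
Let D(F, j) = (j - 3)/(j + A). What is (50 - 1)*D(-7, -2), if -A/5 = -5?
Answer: -245/23 ≈ -10.652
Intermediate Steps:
A = 25 (A = -5*(-5) = 25)
D(F, j) = (-3 + j)/(25 + j) (D(F, j) = (j - 3)/(j + 25) = (-3 + j)/(25 + j))
(50 - 1)*D(-7, -2) = (50 - 1)*((-3 - 2)/(25 - 2)) = 49*(-5/23) = -245/23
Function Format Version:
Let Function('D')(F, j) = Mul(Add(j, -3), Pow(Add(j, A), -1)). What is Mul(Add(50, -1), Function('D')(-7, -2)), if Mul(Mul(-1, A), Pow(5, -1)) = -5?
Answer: Rational(-245, 23) ≈ -10.652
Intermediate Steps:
A = 25 (A = Mul(-5, -5) = 25)
Function('D')(F, j) = Mul(Pow(Add(25, j), -1), Add(-3, j)) (Function('D')(F, j) = Mul(Add(j, -3), Pow(Add(j, 25), -1)) = Mul(Add(-3, j), Pow(Add(25, j), -1)) = Mul(Pow(Add(25, j), -1), Add(-3, j)))
Mul(Add(50, -1), Function('D')(-7, -2)) = Mul(Add(50, -1), Mul(Pow(Add(25, -2), -1), Add(-3, -2))) = Mul(49, Mul(Pow(23, -1), -5)) = Mul(49, Mul(Rational(1, 23), -5)) = Mul(49, Rational(-5, 23)) = Rational(-245, 23)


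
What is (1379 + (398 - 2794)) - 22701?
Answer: -23718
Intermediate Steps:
(1379 + (398 - 2794)) - 22701 = (1379 - 2396) - 22701 = -1017 - 22701 = -23718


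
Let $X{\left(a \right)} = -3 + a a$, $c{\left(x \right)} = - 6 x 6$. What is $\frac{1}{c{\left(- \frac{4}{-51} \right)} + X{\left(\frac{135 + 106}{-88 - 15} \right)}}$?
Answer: $- \frac{180353}{62914} \approx -2.8667$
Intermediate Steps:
$c{\left(x \right)} = - 36 x$
$X{\left(a \right)} = -3 + a^{2}$
$\frac{1}{c{\left(- \frac{4}{-51} \right)} + X{\left(\frac{135 + 106}{-88 - 15} \right)}} = \frac{1}{- 36 \left(- \frac{4}{-51}\right) - \left(3 - \left(\frac{135 + 106}{-88 - 15}\right)^{2}\right)} = \frac{1}{- 36 \left(\left(-4\right) \left(- \frac{1}{51}\right)\right) - \left(3 - \left(\frac{241}{-103}\right)^{2}\right)} = \frac{1}{\left(-36\right) \frac{4}{51} - \left(3 - \left(241 \left(- \frac{1}{103}\right)\right)^{2}\right)} = \frac{1}{- \frac{48}{17} - \left(3 - \left(- \frac{241}{103}\right)^{2}\right)} = \frac{1}{- \frac{48}{17} + \left(-3 + \frac{58081}{10609}\right)} = \frac{1}{- \frac{48}{17} + \frac{26254}{10609}} = \frac{1}{- \frac{62914}{180353}} = - \frac{180353}{62914}$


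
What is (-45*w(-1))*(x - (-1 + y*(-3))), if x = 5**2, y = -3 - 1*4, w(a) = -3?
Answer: 675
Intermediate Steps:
y = -7 (y = -3 - 4 = -7)
x = 25
(-45*w(-1))*(x - (-1 + y*(-3))) = (-45*(-3))*(25 - (-1 - 7*(-3))) = 135*(25 - (-1 + 21)) = 135*(25 - 1*20) = 135*(25 - 20) = 135*5 = 675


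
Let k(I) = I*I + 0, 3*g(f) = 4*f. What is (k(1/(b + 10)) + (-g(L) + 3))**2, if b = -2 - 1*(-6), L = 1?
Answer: 966289/345744 ≈ 2.7948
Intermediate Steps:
g(f) = 4*f/3 (g(f) = (4*f)/3 = 4*f/3)
b = 4 (b = -2 + 6 = 4)
k(I) = I**2 (k(I) = I**2 + 0 = I**2)
(k(1/(b + 10)) + (-g(L) + 3))**2 = ((1/(4 + 10))**2 + (-4/3 + 3))**2 = ((1/14)**2 + (-1*4/3 + 3))**2 = ((1/14)**2 + (-4/3 + 3))**2 = (1/196 + 5/3)**2 = (983/588)**2 = 966289/345744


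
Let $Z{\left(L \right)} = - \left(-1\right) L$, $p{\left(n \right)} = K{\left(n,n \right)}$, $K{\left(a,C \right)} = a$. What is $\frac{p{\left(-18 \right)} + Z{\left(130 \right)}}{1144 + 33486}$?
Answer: $\frac{56}{17315} \approx 0.0032342$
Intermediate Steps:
$p{\left(n \right)} = n$
$Z{\left(L \right)} = L$
$\frac{p{\left(-18 \right)} + Z{\left(130 \right)}}{1144 + 33486} = \frac{-18 + 130}{1144 + 33486} = \frac{112}{34630} = 112 \cdot \frac{1}{34630} = \frac{56}{17315}$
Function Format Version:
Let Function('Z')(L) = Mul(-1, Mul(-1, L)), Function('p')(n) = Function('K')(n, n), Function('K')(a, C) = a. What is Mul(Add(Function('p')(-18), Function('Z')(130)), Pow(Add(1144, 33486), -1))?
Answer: Rational(56, 17315) ≈ 0.0032342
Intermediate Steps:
Function('p')(n) = n
Function('Z')(L) = L
Mul(Add(Function('p')(-18), Function('Z')(130)), Pow(Add(1144, 33486), -1)) = Mul(Add(-18, 130), Pow(Add(1144, 33486), -1)) = Mul(112, Pow(34630, -1)) = Mul(112, Rational(1, 34630)) = Rational(56, 17315)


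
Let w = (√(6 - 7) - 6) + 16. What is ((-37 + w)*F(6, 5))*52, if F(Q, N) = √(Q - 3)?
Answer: 52*√3*(-27 + I) ≈ -2431.8 + 90.067*I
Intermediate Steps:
w = 10 + I (w = (√(-1) - 6) + 16 = (I - 6) + 16 = (-6 + I) + 16 = 10 + I ≈ 10.0 + 1.0*I)
F(Q, N) = √(-3 + Q)
((-37 + w)*F(6, 5))*52 = ((-37 + (10 + I))*√(-3 + 6))*52 = ((-27 + I)*√3)*52 = (√3*(-27 + I))*52 = 52*√3*(-27 + I)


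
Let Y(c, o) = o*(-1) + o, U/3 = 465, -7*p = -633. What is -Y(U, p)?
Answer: 0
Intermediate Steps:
p = 633/7 (p = -1/7*(-633) = 633/7 ≈ 90.429)
U = 1395 (U = 3*465 = 1395)
Y(c, o) = 0 (Y(c, o) = -o + o = 0)
-Y(U, p) = -1*0 = 0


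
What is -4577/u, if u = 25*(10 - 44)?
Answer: 4577/850 ≈ 5.3847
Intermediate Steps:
u = -850 (u = 25*(-34) = -850)
-4577/u = -4577/(-850) = -4577*(-1/850) = 4577/850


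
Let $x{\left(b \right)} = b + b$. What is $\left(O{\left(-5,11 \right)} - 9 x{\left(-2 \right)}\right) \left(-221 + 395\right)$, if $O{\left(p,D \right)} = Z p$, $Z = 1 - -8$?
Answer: $-1566$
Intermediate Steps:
$Z = 9$ ($Z = 1 + 8 = 9$)
$x{\left(b \right)} = 2 b$
$O{\left(p,D \right)} = 9 p$
$\left(O{\left(-5,11 \right)} - 9 x{\left(-2 \right)}\right) \left(-221 + 395\right) = \left(9 \left(-5\right) - 9 \cdot 2 \left(-2\right)\right) \left(-221 + 395\right) = \left(-45 - -36\right) 174 = \left(-45 + 36\right) 174 = \left(-9\right) 174 = -1566$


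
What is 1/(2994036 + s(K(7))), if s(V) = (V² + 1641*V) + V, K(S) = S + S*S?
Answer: 1/3089124 ≈ 3.2372e-7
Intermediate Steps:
K(S) = S + S²
s(V) = V² + 1642*V
1/(2994036 + s(K(7))) = 1/(2994036 + (7*(1 + 7))*(1642 + 7*(1 + 7))) = 1/(2994036 + (7*8)*(1642 + 7*8)) = 1/(2994036 + 56*(1642 + 56)) = 1/(2994036 + 56*1698) = 1/(2994036 + 95088) = 1/3089124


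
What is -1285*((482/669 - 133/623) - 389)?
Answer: 29723671670/59541 ≈ 4.9921e+5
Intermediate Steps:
-1285*((482/669 - 133/623) - 389) = -1285*((482*(1/669) - 133*1/623) - 389) = -1285*((482/669 - 19/89) - 389) = -1285*(30187/59541 - 389) = -1285*(-23131262/59541) = 29723671670/59541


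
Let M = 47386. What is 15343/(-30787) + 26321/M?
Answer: 83301229/1458872782 ≈ 0.057100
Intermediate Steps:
15343/(-30787) + 26321/M = 15343/(-30787) + 26321/47386 = 15343*(-1/30787) + 26321*(1/47386) = -15343/30787 + 26321/47386 = 83301229/1458872782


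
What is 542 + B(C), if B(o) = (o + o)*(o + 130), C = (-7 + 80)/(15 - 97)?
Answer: 1049353/3362 ≈ 312.12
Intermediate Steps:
C = -73/82 (C = 73/(-82) = 73*(-1/82) = -73/82 ≈ -0.89024)
B(o) = 2*o*(130 + o) (B(o) = (2*o)*(130 + o) = 2*o*(130 + o))
542 + B(C) = 542 + 2*(-73/82)*(130 - 73/82) = 542 + 2*(-73/82)*(10587/82) = 542 - 772851/3362 = 1049353/3362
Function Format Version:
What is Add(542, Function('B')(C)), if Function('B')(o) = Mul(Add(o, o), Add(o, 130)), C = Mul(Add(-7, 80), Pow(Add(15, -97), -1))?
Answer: Rational(1049353, 3362) ≈ 312.12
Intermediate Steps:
C = Rational(-73, 82) (C = Mul(73, Pow(-82, -1)) = Mul(73, Rational(-1, 82)) = Rational(-73, 82) ≈ -0.89024)
Function('B')(o) = Mul(2, o, Add(130, o)) (Function('B')(o) = Mul(Mul(2, o), Add(130, o)) = Mul(2, o, Add(130, o)))
Add(542, Function('B')(C)) = Add(542, Mul(2, Rational(-73, 82), Add(130, Rational(-73, 82)))) = Add(542, Mul(2, Rational(-73, 82), Rational(10587, 82))) = Add(542, Rational(-772851, 3362)) = Rational(1049353, 3362)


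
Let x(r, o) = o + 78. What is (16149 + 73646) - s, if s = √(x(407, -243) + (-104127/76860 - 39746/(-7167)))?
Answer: 89795 - I*√40474493197845/501690 ≈ 89795.0 - 12.681*I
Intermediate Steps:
x(r, o) = 78 + o
s = I*√40474493197845/501690 (s = √((78 - 243) + (-104127/76860 - 39746/(-7167))) = √(-165 + (-104127*1/76860 - 39746*(-1/7167))) = √(-165 + (-569/420 + 39746/7167)) = √(-165 + 4205099/1003380) = √(-161352601/1003380) = I*√40474493197845/501690 ≈ 12.681*I)
(16149 + 73646) - s = (16149 + 73646) - I*√40474493197845/501690 = 89795 - I*√40474493197845/501690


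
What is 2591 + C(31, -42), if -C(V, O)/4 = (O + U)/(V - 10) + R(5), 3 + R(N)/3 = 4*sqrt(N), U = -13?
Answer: 55387/21 - 48*sqrt(5) ≈ 2530.1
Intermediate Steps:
R(N) = -9 + 12*sqrt(N) (R(N) = -9 + 3*(4*sqrt(N)) = -9 + 12*sqrt(N))
C(V, O) = 36 - 48*sqrt(5) - 4*(-13 + O)/(-10 + V) (C(V, O) = -4*((O - 13)/(V - 10) + (-9 + 12*sqrt(5))) = -4*((-13 + O)/(-10 + V) + (-9 + 12*sqrt(5))) = -4*(-9 + 12*sqrt(5) + (-13 + O)/(-10 + V)) = 36 - 48*sqrt(5) - 4*(-13 + O)/(-10 + V))
2591 + C(31, -42) = 2591 + 4*(-77 - 1*(-42) + 120*sqrt(5) + 3*31*(3 - 4*sqrt(5)))/(-10 + 31) = 2591 + 4*(-77 + 42 + 120*sqrt(5) + (279 - 372*sqrt(5)))/21 = 2591 + 4*(1/21)*(244 - 252*sqrt(5)) = 2591 + (976/21 - 48*sqrt(5)) = 55387/21 - 48*sqrt(5)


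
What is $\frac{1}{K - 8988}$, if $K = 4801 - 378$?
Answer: $- \frac{1}{4565} \approx -0.00021906$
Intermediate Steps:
$K = 4423$ ($K = 4801 - 378 = 4423$)
$\frac{1}{K - 8988} = \frac{1}{4423 - 8988} = \frac{1}{-4565} = - \frac{1}{4565}$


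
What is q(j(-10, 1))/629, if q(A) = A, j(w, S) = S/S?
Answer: 1/629 ≈ 0.0015898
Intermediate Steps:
j(w, S) = 1
q(j(-10, 1))/629 = 1/629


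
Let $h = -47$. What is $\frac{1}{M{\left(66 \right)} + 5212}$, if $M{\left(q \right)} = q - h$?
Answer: $\frac{1}{5325} \approx 0.00018779$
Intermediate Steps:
$M{\left(q \right)} = 47 + q$ ($M{\left(q \right)} = q - -47 = q + 47 = 47 + q$)
$\frac{1}{M{\left(66 \right)} + 5212} = \frac{1}{\left(47 + 66\right) + 5212} = \frac{1}{113 + 5212} = \frac{1}{5325}$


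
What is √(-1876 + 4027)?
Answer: 3*√239 ≈ 46.379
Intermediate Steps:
√(-1876 + 4027) = √2151 = 3*√239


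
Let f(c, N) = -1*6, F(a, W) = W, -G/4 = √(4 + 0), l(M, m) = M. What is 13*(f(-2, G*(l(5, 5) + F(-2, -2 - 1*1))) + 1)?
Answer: -65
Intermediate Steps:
G = -8 (G = -4*√(4 + 0) = -4*√4 = -4*2 = -8)
f(c, N) = -6
13*(f(-2, G*(l(5, 5) + F(-2, -2 - 1*1))) + 1) = 13*(-6 + 1) = 13*(-5) = -65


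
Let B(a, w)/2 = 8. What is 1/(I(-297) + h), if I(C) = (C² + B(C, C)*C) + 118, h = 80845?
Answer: 1/164420 ≈ 6.0820e-6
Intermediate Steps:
B(a, w) = 16 (B(a, w) = 2*8 = 16)
I(C) = 118 + C² + 16*C (I(C) = (C² + 16*C) + 118 = 118 + C² + 16*C)
1/(I(-297) + h) = 1/((118 + (-297)² + 16*(-297)) + 80845) = 1/((118 + 88209 - 4752) + 80845) = 1/(83575 + 80845) = 1/164420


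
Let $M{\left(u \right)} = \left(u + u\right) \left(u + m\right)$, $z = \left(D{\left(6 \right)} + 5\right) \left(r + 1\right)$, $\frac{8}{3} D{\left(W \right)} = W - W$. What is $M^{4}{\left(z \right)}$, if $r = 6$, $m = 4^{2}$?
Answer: $162432476010000$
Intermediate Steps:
$m = 16$
$D{\left(W \right)} = 0$ ($D{\left(W \right)} = \frac{3 \left(W - W\right)}{8} = \frac{3}{8} \cdot 0 = 0$)
$z = 35$ ($z = \left(0 + 5\right) \left(6 + 1\right) = 5 \cdot 7 = 35$)
$M{\left(u \right)} = 2 u \left(16 + u\right)$ ($M{\left(u \right)} = \left(u + u\right) \left(u + 16\right) = 2 u \left(16 + u\right)$)
$M^{4}{\left(z \right)} = \left(2 \cdot 35 \left(16 + 35\right)\right)^{4} = \left(2 \cdot 35 \cdot 51\right)^{4} = 3570^{4} = 162432476010000$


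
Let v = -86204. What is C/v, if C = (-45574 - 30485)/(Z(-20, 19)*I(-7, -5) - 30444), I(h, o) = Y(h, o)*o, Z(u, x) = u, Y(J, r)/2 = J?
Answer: -76059/2745080176 ≈ -2.7707e-5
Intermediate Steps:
Y(J, r) = 2*J
I(h, o) = 2*h*o (I(h, o) = (2*h)*o = 2*h*o)
C = 76059/31844 (C = (-45574 - 30485)/(-40*(-7)*(-5) - 30444) = -76059/(-20*70 - 30444) = -76059/(-1400 - 30444) = -76059/(-31844) = -76059*(-1/31844) = 76059/31844 ≈ 2.3885)
C/v = (76059/31844)/(-86204) = (76059/31844)*(-1/86204) = -76059/2745080176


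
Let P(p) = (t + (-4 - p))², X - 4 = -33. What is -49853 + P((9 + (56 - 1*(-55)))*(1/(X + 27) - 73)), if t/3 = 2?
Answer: 77777831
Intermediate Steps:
X = -29 (X = 4 - 33 = -29)
t = 6 (t = 3*2 = 6)
P(p) = (2 - p)² (P(p) = (6 + (-4 - p))² = (2 - p)²)
-49853 + P((9 + (56 - 1*(-55)))*(1/(X + 27) - 73)) = -49853 + (-2 + (9 + (56 - 1*(-55)))*(1/(-29 + 27) - 73))² = -49853 + (-2 + (9 + (56 + 55))*(1/(-2) - 73))² = -49853 + (-2 + (9 + 111)*(-½ - 73))² = -49853 + (-2 + 120*(-147/2))² = -49853 + (-2 - 8820)² = -49853 + (-8822)² = -49853 + 77827684 = 77777831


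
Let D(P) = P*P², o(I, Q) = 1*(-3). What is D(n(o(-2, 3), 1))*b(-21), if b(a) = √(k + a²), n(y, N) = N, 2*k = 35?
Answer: √1834/2 ≈ 21.413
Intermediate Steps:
k = 35/2 (k = (½)*35 = 35/2 ≈ 17.500)
o(I, Q) = -3
b(a) = √(35/2 + a²)
D(P) = P³
D(n(o(-2, 3), 1))*b(-21) = 1³*(√(70 + 4*(-21)²)/2) = 1*(√(70 + 4*441)/2) = 1*(√(70 + 1764)/2) = 1*(√1834/2) = √1834/2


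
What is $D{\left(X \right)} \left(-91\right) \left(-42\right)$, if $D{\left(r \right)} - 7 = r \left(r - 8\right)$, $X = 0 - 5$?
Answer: $275184$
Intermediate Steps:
$X = -5$ ($X = 0 - 5 = -5$)
$D{\left(r \right)} = 7 + r \left(-8 + r\right)$ ($D{\left(r \right)} = 7 + r \left(r - 8\right) = 7 + r \left(-8 + r\right)$)
$D{\left(X \right)} \left(-91\right) \left(-42\right) = \left(7 + \left(-5\right)^{2} - -40\right) \left(-91\right) \left(-42\right) = \left(7 + 25 + 40\right) \left(-91\right) \left(-42\right) = 72 \left(-91\right) \left(-42\right) = \left(-6552\right) \left(-42\right) = 275184$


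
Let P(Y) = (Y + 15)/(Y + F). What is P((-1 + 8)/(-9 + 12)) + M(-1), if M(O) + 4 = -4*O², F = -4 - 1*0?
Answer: -92/5 ≈ -18.400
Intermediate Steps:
F = -4 (F = -4 + 0 = -4)
P(Y) = (15 + Y)/(-4 + Y) (P(Y) = (Y + 15)/(Y - 4) = (15 + Y)/(-4 + Y))
M(O) = -4 - 4*O²
P((-1 + 8)/(-9 + 12)) + M(-1) = (15 + (-1 + 8)/(-9 + 12))/(-4 + (-1 + 8)/(-9 + 12)) + (-4 - 4*(-1)²) = (15 + 7/3)/(-4 + 7/3) + (-4 - 4*1) = (15 + 7*(⅓))/(-4 + 7*(⅓)) + (-4 - 4) = (15 + 7/3)/(-4 + 7/3) - 8 = (52/3)/(-5/3) - 8 = -⅗*52/3 - 8 = -52/5 - 8 = -92/5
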